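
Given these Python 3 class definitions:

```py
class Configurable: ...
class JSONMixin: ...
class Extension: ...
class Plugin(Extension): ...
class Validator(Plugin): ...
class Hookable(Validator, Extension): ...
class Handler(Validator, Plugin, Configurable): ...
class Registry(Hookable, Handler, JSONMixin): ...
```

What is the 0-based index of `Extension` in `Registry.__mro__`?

5

L[Registry] = Registry + merge(L[Hookable], L[Handler], L[JSONMixin], [Hookable Handler JSONMixin])
  take Hookable:  [Hookable Validator Plugin Extension object] + [Handler Validator Plugin Extension Configurable object] + [JSONMixin object] + [Hookable Handler JSONMixin]
  take Handler:  [Validator Plugin Extension object] + [Handler Validator Plugin Extension Configurable object] + [JSONMixin object] + [Handler JSONMixin]
  take Validator:  [Validator Plugin Extension object] + [Validator Plugin Extension Configurable object] + [JSONMixin object] + [JSONMixin]
  take Plugin:  [Plugin Extension object] + [Plugin Extension Configurable object] + [JSONMixin object] + [JSONMixin]
  take Extension:  [Extension object] + [Extension Configurable object] + [JSONMixin object] + [JSONMixin]
  take Configurable:  [object] + [Configurable object] + [JSONMixin object] + [JSONMixin]
  take JSONMixin:  [object] + [object] + [JSONMixin object] + [JSONMixin]
  take object:  [object] + [object] + [object]
MRO: Registry Hookable Handler Validator Plugin Extension Configurable JSONMixin object
Extension sits at index 5.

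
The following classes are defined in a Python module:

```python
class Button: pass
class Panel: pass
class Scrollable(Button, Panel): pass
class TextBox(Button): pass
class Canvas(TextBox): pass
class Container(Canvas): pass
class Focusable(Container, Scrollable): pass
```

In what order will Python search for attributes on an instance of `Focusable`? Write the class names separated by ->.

Focusable -> Container -> Canvas -> TextBox -> Scrollable -> Button -> Panel -> object

L[Focusable] = Focusable + merge(L[Container], L[Scrollable], [Container Scrollable])
  take Container:  [Container Canvas TextBox Button object] + [Scrollable Button Panel object] + [Container Scrollable]
  take Canvas:  [Canvas TextBox Button object] + [Scrollable Button Panel object] + [Scrollable]
  take TextBox:  [TextBox Button object] + [Scrollable Button Panel object] + [Scrollable]
  take Scrollable:  [Button object] + [Scrollable Button Panel object] + [Scrollable]
  take Button:  [Button object] + [Button Panel object]
  take Panel:  [object] + [Panel object]
  take object:  [object] + [object]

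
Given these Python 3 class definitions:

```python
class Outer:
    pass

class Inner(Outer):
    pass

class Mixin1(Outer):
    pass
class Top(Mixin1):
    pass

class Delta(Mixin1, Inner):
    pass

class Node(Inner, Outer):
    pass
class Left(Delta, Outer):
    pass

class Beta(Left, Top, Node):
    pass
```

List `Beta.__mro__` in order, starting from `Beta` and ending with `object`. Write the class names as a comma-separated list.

Beta, Left, Delta, Top, Mixin1, Node, Inner, Outer, object

L[Beta] = Beta + merge(L[Left], L[Top], L[Node], [Left Top Node])
  take Left:  [Left Delta Mixin1 Inner Outer object] + [Top Mixin1 Outer object] + [Node Inner Outer object] + [Left Top Node]
  take Delta:  [Delta Mixin1 Inner Outer object] + [Top Mixin1 Outer object] + [Node Inner Outer object] + [Top Node]
  take Top:  [Mixin1 Inner Outer object] + [Top Mixin1 Outer object] + [Node Inner Outer object] + [Top Node]
  take Mixin1:  [Mixin1 Inner Outer object] + [Mixin1 Outer object] + [Node Inner Outer object] + [Node]
  take Node:  [Inner Outer object] + [Outer object] + [Node Inner Outer object] + [Node]
  take Inner:  [Inner Outer object] + [Outer object] + [Inner Outer object]
  take Outer:  [Outer object] + [Outer object] + [Outer object]
  take object:  [object] + [object] + [object]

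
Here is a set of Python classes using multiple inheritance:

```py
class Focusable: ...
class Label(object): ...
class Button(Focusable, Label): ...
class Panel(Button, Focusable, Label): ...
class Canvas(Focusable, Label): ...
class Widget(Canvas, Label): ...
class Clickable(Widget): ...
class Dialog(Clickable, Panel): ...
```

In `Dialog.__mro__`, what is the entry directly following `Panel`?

Button

L[Dialog] = Dialog + merge(L[Clickable], L[Panel], [Clickable Panel])
  take Clickable:  [Clickable Widget Canvas Focusable Label object] + [Panel Button Focusable Label object] + [Clickable Panel]
  take Widget:  [Widget Canvas Focusable Label object] + [Panel Button Focusable Label object] + [Panel]
  take Canvas:  [Canvas Focusable Label object] + [Panel Button Focusable Label object] + [Panel]
  take Panel:  [Focusable Label object] + [Panel Button Focusable Label object] + [Panel]
  take Button:  [Focusable Label object] + [Button Focusable Label object]
  take Focusable:  [Focusable Label object] + [Focusable Label object]
  take Label:  [Label object] + [Label object]
  take object:  [object] + [object]
MRO: Dialog Clickable Widget Canvas Panel Button Focusable Label object
Panel is at position 4; next is Button.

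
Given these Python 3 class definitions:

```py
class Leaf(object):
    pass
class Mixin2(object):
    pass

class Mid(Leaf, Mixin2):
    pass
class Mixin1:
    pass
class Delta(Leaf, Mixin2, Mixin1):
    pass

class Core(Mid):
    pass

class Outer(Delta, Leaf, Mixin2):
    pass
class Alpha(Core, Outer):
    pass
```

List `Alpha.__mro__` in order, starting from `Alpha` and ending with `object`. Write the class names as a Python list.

[Alpha, Core, Mid, Outer, Delta, Leaf, Mixin2, Mixin1, object]

L[Alpha] = Alpha + merge(L[Core], L[Outer], [Core Outer])
  take Core:  [Core Mid Leaf Mixin2 object] + [Outer Delta Leaf Mixin2 Mixin1 object] + [Core Outer]
  take Mid:  [Mid Leaf Mixin2 object] + [Outer Delta Leaf Mixin2 Mixin1 object] + [Outer]
  take Outer:  [Leaf Mixin2 object] + [Outer Delta Leaf Mixin2 Mixin1 object] + [Outer]
  take Delta:  [Leaf Mixin2 object] + [Delta Leaf Mixin2 Mixin1 object]
  take Leaf:  [Leaf Mixin2 object] + [Leaf Mixin2 Mixin1 object]
  take Mixin2:  [Mixin2 object] + [Mixin2 Mixin1 object]
  take Mixin1:  [object] + [Mixin1 object]
  take object:  [object] + [object]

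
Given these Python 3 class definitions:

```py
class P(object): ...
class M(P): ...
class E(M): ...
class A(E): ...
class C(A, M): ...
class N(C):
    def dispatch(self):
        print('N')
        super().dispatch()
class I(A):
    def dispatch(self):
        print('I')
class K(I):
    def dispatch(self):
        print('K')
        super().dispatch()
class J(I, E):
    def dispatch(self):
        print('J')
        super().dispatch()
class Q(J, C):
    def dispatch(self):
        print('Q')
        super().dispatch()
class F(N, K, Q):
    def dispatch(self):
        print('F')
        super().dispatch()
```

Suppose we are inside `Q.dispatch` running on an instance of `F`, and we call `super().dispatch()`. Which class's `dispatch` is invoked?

J

L[F] = F + merge(L[N], L[K], L[Q], [N K Q])
  take N:  [N C A E M P object] + [K I A E M P object] + [Q J I C A E M P object] + [N K Q]
  take K:  [C A E M P object] + [K I A E M P object] + [Q J I C A E M P object] + [K Q]
  take Q:  [C A E M P object] + [I A E M P object] + [Q J I C A E M P object] + [Q]
  take J:  [C A E M P object] + [I A E M P object] + [J I C A E M P object]
  take I:  [C A E M P object] + [I A E M P object] + [I C A E M P object]
  take C:  [C A E M P object] + [A E M P object] + [C A E M P object]
  take A:  [A E M P object] + [A E M P object] + [A E M P object]
  take E:  [E M P object] + [E M P object] + [E M P object]
  take M:  [M P object] + [M P object] + [M P object]
  take P:  [P object] + [P object] + [P object]
  take object:  [object] + [object] + [object]
MRO: F N K Q J I C A E M P object
super() in Q.dispatch on a F instance goes to the class after Q in F's MRO: J.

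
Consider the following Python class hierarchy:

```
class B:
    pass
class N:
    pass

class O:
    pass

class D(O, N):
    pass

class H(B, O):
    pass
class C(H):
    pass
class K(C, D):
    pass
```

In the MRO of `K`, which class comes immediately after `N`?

object

L[K] = K + merge(L[C], L[D], [C D])
  take C:  [C H B O object] + [D O N object] + [C D]
  take H:  [H B O object] + [D O N object] + [D]
  take B:  [B O object] + [D O N object] + [D]
  take D:  [O object] + [D O N object] + [D]
  take O:  [O object] + [O N object]
  take N:  [object] + [N object]
  take object:  [object] + [object]
MRO: K C H B D O N object
N is at position 6; next is object.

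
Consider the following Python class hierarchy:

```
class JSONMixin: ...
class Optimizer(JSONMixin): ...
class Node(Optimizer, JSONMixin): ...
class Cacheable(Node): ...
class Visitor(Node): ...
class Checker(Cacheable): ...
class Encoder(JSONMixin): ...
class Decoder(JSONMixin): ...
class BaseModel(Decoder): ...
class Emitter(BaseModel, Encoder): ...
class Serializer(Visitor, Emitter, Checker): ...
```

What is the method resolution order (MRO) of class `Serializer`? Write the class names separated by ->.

L[Serializer] = Serializer + merge(L[Visitor], L[Emitter], L[Checker], [Visitor Emitter Checker])
  take Visitor:  [Visitor Node Optimizer JSONMixin object] + [Emitter BaseModel Decoder Encoder JSONMixin object] + [Checker Cacheable Node Optimizer JSONMixin object] + [Visitor Emitter Checker]
  take Emitter:  [Node Optimizer JSONMixin object] + [Emitter BaseModel Decoder Encoder JSONMixin object] + [Checker Cacheable Node Optimizer JSONMixin object] + [Emitter Checker]
  take BaseModel:  [Node Optimizer JSONMixin object] + [BaseModel Decoder Encoder JSONMixin object] + [Checker Cacheable Node Optimizer JSONMixin object] + [Checker]
  take Decoder:  [Node Optimizer JSONMixin object] + [Decoder Encoder JSONMixin object] + [Checker Cacheable Node Optimizer JSONMixin object] + [Checker]
  take Encoder:  [Node Optimizer JSONMixin object] + [Encoder JSONMixin object] + [Checker Cacheable Node Optimizer JSONMixin object] + [Checker]
  take Checker:  [Node Optimizer JSONMixin object] + [JSONMixin object] + [Checker Cacheable Node Optimizer JSONMixin object] + [Checker]
  take Cacheable:  [Node Optimizer JSONMixin object] + [JSONMixin object] + [Cacheable Node Optimizer JSONMixin object]
  take Node:  [Node Optimizer JSONMixin object] + [JSONMixin object] + [Node Optimizer JSONMixin object]
  take Optimizer:  [Optimizer JSONMixin object] + [JSONMixin object] + [Optimizer JSONMixin object]
  take JSONMixin:  [JSONMixin object] + [JSONMixin object] + [JSONMixin object]
  take object:  [object] + [object] + [object]

Serializer -> Visitor -> Emitter -> BaseModel -> Decoder -> Encoder -> Checker -> Cacheable -> Node -> Optimizer -> JSONMixin -> object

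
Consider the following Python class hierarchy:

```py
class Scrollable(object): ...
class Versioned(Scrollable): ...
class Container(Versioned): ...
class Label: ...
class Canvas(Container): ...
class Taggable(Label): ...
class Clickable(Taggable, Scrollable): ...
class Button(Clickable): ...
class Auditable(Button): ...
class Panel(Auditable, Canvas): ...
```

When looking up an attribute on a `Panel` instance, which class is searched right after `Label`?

L[Panel] = Panel + merge(L[Auditable], L[Canvas], [Auditable Canvas])
  take Auditable:  [Auditable Button Clickable Taggable Label Scrollable object] + [Canvas Container Versioned Scrollable object] + [Auditable Canvas]
  take Button:  [Button Clickable Taggable Label Scrollable object] + [Canvas Container Versioned Scrollable object] + [Canvas]
  take Clickable:  [Clickable Taggable Label Scrollable object] + [Canvas Container Versioned Scrollable object] + [Canvas]
  take Taggable:  [Taggable Label Scrollable object] + [Canvas Container Versioned Scrollable object] + [Canvas]
  take Label:  [Label Scrollable object] + [Canvas Container Versioned Scrollable object] + [Canvas]
  take Canvas:  [Scrollable object] + [Canvas Container Versioned Scrollable object] + [Canvas]
  take Container:  [Scrollable object] + [Container Versioned Scrollable object]
  take Versioned:  [Scrollable object] + [Versioned Scrollable object]
  take Scrollable:  [Scrollable object] + [Scrollable object]
  take object:  [object] + [object]
MRO: Panel Auditable Button Clickable Taggable Label Canvas Container Versioned Scrollable object
Label is at position 5; next is Canvas.

Canvas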